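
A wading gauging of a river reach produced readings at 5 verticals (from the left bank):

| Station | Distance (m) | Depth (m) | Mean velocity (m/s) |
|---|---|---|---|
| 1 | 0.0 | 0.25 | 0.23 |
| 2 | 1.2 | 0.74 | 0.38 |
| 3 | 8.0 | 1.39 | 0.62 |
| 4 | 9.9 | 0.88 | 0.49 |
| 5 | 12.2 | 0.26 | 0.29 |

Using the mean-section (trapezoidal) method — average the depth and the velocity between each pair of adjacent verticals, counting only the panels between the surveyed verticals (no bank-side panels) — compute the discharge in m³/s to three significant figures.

5.51 m³/s

Panel 1-2: Δb = 1.2 m, d̄ = (0.25+0.74)/2 = 0.495, v̄ = (0.23+0.38)/2 = 0.305 → q = 1.2×0.495×0.305 = 0.1812 m³/s
Panel 2-3: Δb = 6.8 m, d̄ = (0.74+1.39)/2 = 1.065, v̄ = (0.38+0.62)/2 = 0.5 → q = 6.8×1.065×0.5 = 3.621 m³/s
Panel 3-4: Δb = 1.9 m, d̄ = (1.39+0.88)/2 = 1.135, v̄ = (0.62+0.49)/2 = 0.555 → q = 1.9×1.135×0.555 = 1.197 m³/s
Panel 4-5: Δb = 2.3 m, d̄ = (0.88+0.26)/2 = 0.57, v̄ = (0.49+0.29)/2 = 0.39 → q = 2.3×0.57×0.39 = 0.5113 m³/s
Q = Σ q = 5.510 m³/s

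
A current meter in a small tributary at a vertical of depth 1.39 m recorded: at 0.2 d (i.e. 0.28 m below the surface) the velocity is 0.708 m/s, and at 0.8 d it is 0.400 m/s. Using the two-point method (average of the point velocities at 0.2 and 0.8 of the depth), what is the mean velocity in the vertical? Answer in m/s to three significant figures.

v̄ = (0.708 + 0.400) / 2 = 0.5540 m/s

0.554 m/s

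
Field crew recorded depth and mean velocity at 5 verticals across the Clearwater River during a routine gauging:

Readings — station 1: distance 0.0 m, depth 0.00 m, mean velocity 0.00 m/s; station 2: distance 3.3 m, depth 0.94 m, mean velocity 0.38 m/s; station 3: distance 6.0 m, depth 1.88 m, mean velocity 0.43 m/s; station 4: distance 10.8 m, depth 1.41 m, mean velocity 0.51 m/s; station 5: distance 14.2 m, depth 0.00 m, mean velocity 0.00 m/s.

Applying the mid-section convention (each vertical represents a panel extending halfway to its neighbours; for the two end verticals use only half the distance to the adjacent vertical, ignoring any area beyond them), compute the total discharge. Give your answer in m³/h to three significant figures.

w_2 = (6.0 − 0.0)/2 = 3 m; q_2 = 0.38 × 0.94 × 3 = 1.072 m³/s
w_3 = (10.8 − 3.3)/2 = 3.75 m; q_3 = 0.43 × 1.88 × 3.75 = 3.032 m³/s
w_4 = (14.2 − 6.0)/2 = 4.1 m; q_4 = 0.51 × 1.41 × 4.1 = 2.948 m³/s
Stations 1, 5 contribute zero (depth or velocity is 0).
Q = Σ qᵢ = 7.051 m³/s
= 7.051 × 3600 = 25390 m³/h

25400 m³/h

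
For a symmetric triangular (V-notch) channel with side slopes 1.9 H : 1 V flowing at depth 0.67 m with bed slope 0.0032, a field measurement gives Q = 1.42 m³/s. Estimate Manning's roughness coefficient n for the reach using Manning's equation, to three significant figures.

0.0151

A = z·y² = 1.9×0.67² = 0.8529 m²
P = 2y√(1+z²) = 2×0.67×√(1+1.9²) = 2.877 m
R = A/P = 0.8529/2.877 = 0.2964 m
n = (1/Q)·A·R^(2/3)·S^(1/2) = (1/1.42) × 0.8529 × 0.4446 × 0.05657 = 0.01511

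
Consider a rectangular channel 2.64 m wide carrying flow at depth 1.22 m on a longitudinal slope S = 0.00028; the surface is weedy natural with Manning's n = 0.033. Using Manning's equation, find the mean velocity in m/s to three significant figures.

A = b·y = 2.64 × 1.22 = 3.221 m²
P = b + 2y = 2.64 + 2×1.22 = 5.080 m
R = A/P = 3.221/5.080 = 0.6340 m
Q = (1/n)·A·R^(2/3)·S^(1/2) = (1/0.033) × 3.221 × 0.6340^(2/3) × 0.00028^(1/2) = 1.205 m³/s
V = Q/A = 1.205/3.221 = 0.3742 m/s

0.374 m/s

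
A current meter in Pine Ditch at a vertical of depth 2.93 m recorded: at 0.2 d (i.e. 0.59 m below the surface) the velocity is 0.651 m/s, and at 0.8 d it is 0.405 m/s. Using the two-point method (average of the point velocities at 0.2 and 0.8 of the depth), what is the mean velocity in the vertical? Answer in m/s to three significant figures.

0.528 m/s

v̄ = (0.651 + 0.405) / 2 = 0.5280 m/s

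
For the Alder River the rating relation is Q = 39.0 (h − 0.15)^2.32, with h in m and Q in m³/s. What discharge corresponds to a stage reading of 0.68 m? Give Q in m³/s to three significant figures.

Q = 39.0 × (0.68 − 0.15)^2.32 = 39.0 × 0.53^2.32 = 8.941 m³/s

8.94 m³/s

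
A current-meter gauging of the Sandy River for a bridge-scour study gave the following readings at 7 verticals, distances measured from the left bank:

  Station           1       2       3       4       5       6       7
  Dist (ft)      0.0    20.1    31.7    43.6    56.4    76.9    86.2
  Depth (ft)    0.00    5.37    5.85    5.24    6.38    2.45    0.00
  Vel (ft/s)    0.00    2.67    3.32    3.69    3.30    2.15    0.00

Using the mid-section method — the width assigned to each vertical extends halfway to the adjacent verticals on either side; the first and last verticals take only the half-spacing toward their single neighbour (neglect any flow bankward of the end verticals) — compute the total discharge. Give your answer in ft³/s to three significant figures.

1120 ft³/s

w_2 = (31.7 − 0.0)/2 = 15.85 ft; q_2 = 2.67 × 5.37 × 15.85 = 227.3 ft³/s
w_3 = (43.6 − 20.1)/2 = 11.75 ft; q_3 = 3.32 × 5.85 × 11.75 = 228.2 ft³/s
w_4 = (56.4 − 31.7)/2 = 12.35 ft; q_4 = 3.69 × 5.24 × 12.35 = 238.8 ft³/s
w_5 = (76.9 − 43.6)/2 = 16.65 ft; q_5 = 3.30 × 6.38 × 16.65 = 350.5 ft³/s
w_6 = (86.2 − 56.4)/2 = 14.9 ft; q_6 = 2.15 × 2.45 × 14.9 = 78.49 ft³/s
Stations 1, 7 contribute zero (depth or velocity is 0).
Q = Σ qᵢ = 1123 ft³/s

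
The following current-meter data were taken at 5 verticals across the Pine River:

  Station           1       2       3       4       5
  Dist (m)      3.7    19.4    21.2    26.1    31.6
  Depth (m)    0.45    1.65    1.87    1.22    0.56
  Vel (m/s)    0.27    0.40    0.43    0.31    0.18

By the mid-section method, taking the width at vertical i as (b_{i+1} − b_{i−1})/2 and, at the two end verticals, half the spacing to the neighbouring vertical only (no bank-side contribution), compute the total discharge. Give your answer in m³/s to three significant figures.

11.7 m³/s

w_1 = (19.4 − 3.7)/2 = 7.85 m; q_1 = 0.27 × 0.45 × 7.85 = 0.9538 m³/s
w_2 = (21.2 − 3.7)/2 = 8.75 m; q_2 = 0.40 × 1.65 × 8.75 = 5.775 m³/s
w_3 = (26.1 − 19.4)/2 = 3.35 m; q_3 = 0.43 × 1.87 × 3.35 = 2.694 m³/s
w_4 = (31.6 − 21.2)/2 = 5.2 m; q_4 = 0.31 × 1.22 × 5.2 = 1.967 m³/s
w_5 = (31.6 − 26.1)/2 = 2.75 m; q_5 = 0.18 × 0.56 × 2.75 = 0.2772 m³/s
Q = Σ qᵢ = 11.67 m³/s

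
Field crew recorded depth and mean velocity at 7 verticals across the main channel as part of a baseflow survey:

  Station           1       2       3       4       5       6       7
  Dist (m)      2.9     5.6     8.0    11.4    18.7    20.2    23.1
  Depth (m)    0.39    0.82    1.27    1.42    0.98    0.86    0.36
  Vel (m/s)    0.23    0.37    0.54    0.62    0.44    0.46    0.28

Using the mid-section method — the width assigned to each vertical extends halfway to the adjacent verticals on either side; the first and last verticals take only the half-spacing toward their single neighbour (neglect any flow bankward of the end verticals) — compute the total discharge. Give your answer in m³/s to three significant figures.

w_1 = (5.6 − 2.9)/2 = 1.35 m; q_1 = 0.23 × 0.39 × 1.35 = 0.1211 m³/s
w_2 = (8.0 − 2.9)/2 = 2.55 m; q_2 = 0.37 × 0.82 × 2.55 = 0.7737 m³/s
w_3 = (11.4 − 5.6)/2 = 2.9 m; q_3 = 0.54 × 1.27 × 2.9 = 1.989 m³/s
w_4 = (18.7 − 8.0)/2 = 5.35 m; q_4 = 0.62 × 1.42 × 5.35 = 4.710 m³/s
w_5 = (20.2 − 11.4)/2 = 4.4 m; q_5 = 0.44 × 0.98 × 4.4 = 1.897 m³/s
w_6 = (23.1 − 18.7)/2 = 2.2 m; q_6 = 0.46 × 0.86 × 2.2 = 0.8703 m³/s
w_7 = (23.1 − 20.2)/2 = 1.45 m; q_7 = 0.28 × 0.36 × 1.45 = 0.1462 m³/s
Q = Σ qᵢ = 10.51 m³/s

10.5 m³/s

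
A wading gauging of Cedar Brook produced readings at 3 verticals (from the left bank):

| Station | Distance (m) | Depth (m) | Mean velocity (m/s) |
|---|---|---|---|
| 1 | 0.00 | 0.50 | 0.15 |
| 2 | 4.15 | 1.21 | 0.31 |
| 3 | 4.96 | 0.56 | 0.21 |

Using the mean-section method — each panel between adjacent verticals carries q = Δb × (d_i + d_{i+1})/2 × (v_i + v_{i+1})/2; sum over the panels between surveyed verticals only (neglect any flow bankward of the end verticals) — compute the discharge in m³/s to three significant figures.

Panel 1-2: Δb = 4.15 m, d̄ = (0.50+1.21)/2 = 0.855, v̄ = (0.15+0.31)/2 = 0.23 → q = 4.15×0.855×0.23 = 0.8161 m³/s
Panel 2-3: Δb = 0.81 m, d̄ = (1.21+0.56)/2 = 0.885, v̄ = (0.31+0.21)/2 = 0.26 → q = 0.81×0.885×0.26 = 0.1864 m³/s
Q = Σ q = 1.002 m³/s

1.00 m³/s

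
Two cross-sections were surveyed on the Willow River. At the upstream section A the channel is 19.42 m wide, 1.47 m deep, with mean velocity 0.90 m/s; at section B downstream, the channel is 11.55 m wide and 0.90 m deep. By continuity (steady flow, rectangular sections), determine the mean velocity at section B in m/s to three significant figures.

Q = A₁V₁ = (19.42×1.47) × 0.90 = 25.69 m³/s
A₂ = 11.55 × 0.90 = 10.40 m²
V₂ = Q/A₂ = 25.69/10.40 = 2.472 m/s

2.47 m/s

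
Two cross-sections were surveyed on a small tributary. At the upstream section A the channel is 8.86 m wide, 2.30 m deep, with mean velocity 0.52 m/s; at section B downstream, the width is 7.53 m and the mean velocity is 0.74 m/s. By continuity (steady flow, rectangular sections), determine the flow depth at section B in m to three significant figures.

Q = A₁V₁ = (8.86×2.30) × 0.52 = 10.60 m³/s
d₂ = Q/(b₂ V₂) = 10.60/(7.53×0.74) = 1.902 m

1.90 m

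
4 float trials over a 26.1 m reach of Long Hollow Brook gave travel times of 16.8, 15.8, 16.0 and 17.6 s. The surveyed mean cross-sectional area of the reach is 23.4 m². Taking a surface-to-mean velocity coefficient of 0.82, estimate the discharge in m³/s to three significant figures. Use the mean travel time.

t̄ = (16.8 + 15.8 + 16.0 + 17.6) / 4 = 16.55 s
v_surface = L / t̄ = 26.1 / 16.55 = 1.577 m/s
v_mean = 0.82 × 1.577 = 1.293 m/s
Q = A × v_mean = 23.4 × 1.293 = 30.26 m³/s

30.3 m³/s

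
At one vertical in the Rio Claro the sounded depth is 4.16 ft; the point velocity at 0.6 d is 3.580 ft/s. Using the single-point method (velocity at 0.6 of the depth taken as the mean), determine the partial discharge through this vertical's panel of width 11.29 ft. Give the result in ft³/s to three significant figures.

168 ft³/s

v̄ = v₀.₆ = 3.580 ft/s
q = v̄ × d × w = 3.580 × 4.16 × 11.29 = 168.1 ft³/s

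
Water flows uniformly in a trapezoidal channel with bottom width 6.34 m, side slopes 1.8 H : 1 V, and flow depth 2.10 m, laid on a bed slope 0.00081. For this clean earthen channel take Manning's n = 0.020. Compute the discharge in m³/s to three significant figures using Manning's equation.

38.2 m³/s

A = (b + z·y)·y = (6.34 + 1.8×2.10)×2.10 = 21.25 m²
P = b + 2y√(1+z²) = 6.34 + 2×2.10×√(1+1.8²) = 14.99 m
R = A/P = 21.25/14.99 = 1.418 m
Q = (1/n)·A·R^(2/3)·S^(1/2) = (1/0.020) × 21.25 × 1.418^(2/3) × 0.00081^(1/2) = 38.17 m³/s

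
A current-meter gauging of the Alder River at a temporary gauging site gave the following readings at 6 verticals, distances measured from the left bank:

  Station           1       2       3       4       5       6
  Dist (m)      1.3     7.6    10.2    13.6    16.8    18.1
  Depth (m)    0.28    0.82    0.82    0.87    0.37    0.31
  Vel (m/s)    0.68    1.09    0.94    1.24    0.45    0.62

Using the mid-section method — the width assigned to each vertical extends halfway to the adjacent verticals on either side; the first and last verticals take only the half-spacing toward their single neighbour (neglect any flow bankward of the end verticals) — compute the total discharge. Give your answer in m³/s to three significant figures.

10.9 m³/s

w_1 = (7.6 − 1.3)/2 = 3.15 m; q_1 = 0.68 × 0.28 × 3.15 = 0.5998 m³/s
w_2 = (10.2 − 1.3)/2 = 4.45 m; q_2 = 1.09 × 0.82 × 4.45 = 3.977 m³/s
w_3 = (13.6 − 7.6)/2 = 3 m; q_3 = 0.94 × 0.82 × 3 = 2.312 m³/s
w_4 = (16.8 − 10.2)/2 = 3.3 m; q_4 = 1.24 × 0.87 × 3.3 = 3.560 m³/s
w_5 = (18.1 − 13.6)/2 = 2.25 m; q_5 = 0.45 × 0.37 × 2.25 = 0.3746 m³/s
w_6 = (18.1 − 16.8)/2 = 0.65 m; q_6 = 0.62 × 0.31 × 0.65 = 0.1249 m³/s
Q = Σ qᵢ = 10.95 m³/s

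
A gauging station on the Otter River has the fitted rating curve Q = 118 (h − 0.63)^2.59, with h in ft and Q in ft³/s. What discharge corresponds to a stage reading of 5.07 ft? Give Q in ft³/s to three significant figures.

5610 ft³/s

Q = 118 × (5.07 − 0.63)^2.59 = 118 × 4.44^2.59 = 5605 ft³/s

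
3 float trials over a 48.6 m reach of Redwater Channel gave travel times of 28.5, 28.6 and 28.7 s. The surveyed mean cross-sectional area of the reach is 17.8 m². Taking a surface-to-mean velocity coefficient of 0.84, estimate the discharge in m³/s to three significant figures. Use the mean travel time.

25.4 m³/s

t̄ = (28.5 + 28.6 + 28.7) / 3 = 28.6 s
v_surface = L / t̄ = 48.6 / 28.6 = 1.699 m/s
v_mean = 0.84 × 1.699 = 1.427 m/s
Q = A × v_mean = 17.8 × 1.427 = 25.41 m³/s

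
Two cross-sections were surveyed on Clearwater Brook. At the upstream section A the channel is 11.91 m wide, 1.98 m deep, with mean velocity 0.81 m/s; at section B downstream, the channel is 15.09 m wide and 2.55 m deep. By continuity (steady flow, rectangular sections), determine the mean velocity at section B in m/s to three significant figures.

0.496 m/s

Q = A₁V₁ = (11.91×1.98) × 0.81 = 19.10 m³/s
A₂ = 15.09 × 2.55 = 38.48 m²
V₂ = Q/A₂ = 19.10/38.48 = 0.4964 m/s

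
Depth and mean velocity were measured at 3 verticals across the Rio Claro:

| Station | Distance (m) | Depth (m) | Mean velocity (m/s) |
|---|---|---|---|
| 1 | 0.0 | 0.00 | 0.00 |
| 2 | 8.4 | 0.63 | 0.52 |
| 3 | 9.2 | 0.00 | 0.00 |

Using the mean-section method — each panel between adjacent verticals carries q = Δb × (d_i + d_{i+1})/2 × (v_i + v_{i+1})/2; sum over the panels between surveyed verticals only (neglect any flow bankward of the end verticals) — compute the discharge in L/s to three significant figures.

Panel 1-2: Δb = 8.4 m, d̄ = (0.00+0.63)/2 = 0.315, v̄ = (0.00+0.52)/2 = 0.26 → q = 8.4×0.315×0.26 = 0.6880 m³/s
Panel 2-3: Δb = 0.8 m, d̄ = (0.63+0.00)/2 = 0.315, v̄ = (0.52+0.00)/2 = 0.26 → q = 0.8×0.315×0.26 = 0.06552 m³/s
Q = Σ q = 0.7535 m³/s
= 0.7535 × 1000 = 753.5 L/s

753 L/s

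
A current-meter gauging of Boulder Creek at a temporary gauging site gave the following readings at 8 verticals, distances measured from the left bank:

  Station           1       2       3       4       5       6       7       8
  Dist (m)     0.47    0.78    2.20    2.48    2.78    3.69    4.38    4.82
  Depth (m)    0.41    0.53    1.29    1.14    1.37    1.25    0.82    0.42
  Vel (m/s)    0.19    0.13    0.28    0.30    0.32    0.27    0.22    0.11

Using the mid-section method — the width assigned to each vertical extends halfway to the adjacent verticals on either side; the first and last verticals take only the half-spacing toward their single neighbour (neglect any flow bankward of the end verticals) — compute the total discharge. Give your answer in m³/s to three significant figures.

1.13 m³/s

w_1 = (0.78 − 0.47)/2 = 0.155 m; q_1 = 0.19 × 0.41 × 0.155 = 0.01207 m³/s
w_2 = (2.20 − 0.47)/2 = 0.865 m; q_2 = 0.13 × 0.53 × 0.865 = 0.05960 m³/s
w_3 = (2.48 − 0.78)/2 = 0.85 m; q_3 = 0.28 × 1.29 × 0.85 = 0.3070 m³/s
w_4 = (2.78 − 2.20)/2 = 0.29 m; q_4 = 0.30 × 1.14 × 0.29 = 0.09918 m³/s
w_5 = (3.69 − 2.48)/2 = 0.605 m; q_5 = 0.32 × 1.37 × 0.605 = 0.2652 m³/s
w_6 = (4.38 − 2.78)/2 = 0.8 m; q_6 = 0.27 × 1.25 × 0.8 = 0.2700 m³/s
w_7 = (4.82 − 3.69)/2 = 0.565 m; q_7 = 0.22 × 0.82 × 0.565 = 0.1019 m³/s
w_8 = (4.82 − 4.38)/2 = 0.22 m; q_8 = 0.11 × 0.42 × 0.22 = 0.01016 m³/s
Q = Σ qᵢ = 1.125 m³/s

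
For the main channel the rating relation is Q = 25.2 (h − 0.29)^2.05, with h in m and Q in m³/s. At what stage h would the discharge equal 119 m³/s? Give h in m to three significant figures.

2.42 m

h − h₀ = (Q/C)^(1/b) = (119/25.2)^(1/2.05) = 2.132 m
h = 0.29 + 2.132 = 2.422 m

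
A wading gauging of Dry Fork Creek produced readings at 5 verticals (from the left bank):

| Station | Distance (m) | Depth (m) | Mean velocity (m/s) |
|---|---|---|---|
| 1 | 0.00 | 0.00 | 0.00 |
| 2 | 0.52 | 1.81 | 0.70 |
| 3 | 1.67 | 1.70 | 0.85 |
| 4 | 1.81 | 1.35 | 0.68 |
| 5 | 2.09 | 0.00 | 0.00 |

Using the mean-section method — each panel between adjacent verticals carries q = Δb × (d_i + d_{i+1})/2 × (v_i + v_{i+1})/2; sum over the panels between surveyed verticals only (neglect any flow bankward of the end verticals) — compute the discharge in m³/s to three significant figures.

Panel 1-2: Δb = 0.52 m, d̄ = (0.00+1.81)/2 = 0.905, v̄ = (0.00+0.70)/2 = 0.35 → q = 0.52×0.905×0.35 = 0.1647 m³/s
Panel 2-3: Δb = 1.15 m, d̄ = (1.81+1.70)/2 = 1.755, v̄ = (0.70+0.85)/2 = 0.775 → q = 1.15×1.755×0.775 = 1.564 m³/s
Panel 3-4: Δb = 0.14 m, d̄ = (1.70+1.35)/2 = 1.525, v̄ = (0.85+0.68)/2 = 0.765 → q = 0.14×1.525×0.765 = 0.1633 m³/s
Panel 4-5: Δb = 0.28 m, d̄ = (1.35+0.00)/2 = 0.675, v̄ = (0.68+0.00)/2 = 0.34 → q = 0.28×0.675×0.34 = 0.06426 m³/s
Q = Σ q = 1.956 m³/s

1.96 m³/s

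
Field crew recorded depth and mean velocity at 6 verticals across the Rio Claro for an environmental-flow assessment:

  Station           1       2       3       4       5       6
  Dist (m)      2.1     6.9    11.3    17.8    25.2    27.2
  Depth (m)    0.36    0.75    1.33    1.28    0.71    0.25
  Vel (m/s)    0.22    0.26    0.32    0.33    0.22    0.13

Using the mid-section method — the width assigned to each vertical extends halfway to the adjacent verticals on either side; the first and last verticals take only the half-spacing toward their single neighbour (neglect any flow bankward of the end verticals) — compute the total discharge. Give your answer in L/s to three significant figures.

7110 L/s

w_1 = (6.9 − 2.1)/2 = 2.4 m; q_1 = 0.22 × 0.36 × 2.4 = 0.1901 m³/s
w_2 = (11.3 − 2.1)/2 = 4.6 m; q_2 = 0.26 × 0.75 × 4.6 = 0.8970 m³/s
w_3 = (17.8 − 6.9)/2 = 5.45 m; q_3 = 0.32 × 1.33 × 5.45 = 2.320 m³/s
w_4 = (25.2 − 11.3)/2 = 6.95 m; q_4 = 0.33 × 1.28 × 6.95 = 2.936 m³/s
w_5 = (27.2 − 17.8)/2 = 4.7 m; q_5 = 0.22 × 0.71 × 4.7 = 0.7341 m³/s
w_6 = (27.2 − 25.2)/2 = 1 m; q_6 = 0.13 × 0.25 × 1 = 0.03250 m³/s
Q = Σ qᵢ = 7.109 m³/s
= 7.109 × 1000 = 7109 L/s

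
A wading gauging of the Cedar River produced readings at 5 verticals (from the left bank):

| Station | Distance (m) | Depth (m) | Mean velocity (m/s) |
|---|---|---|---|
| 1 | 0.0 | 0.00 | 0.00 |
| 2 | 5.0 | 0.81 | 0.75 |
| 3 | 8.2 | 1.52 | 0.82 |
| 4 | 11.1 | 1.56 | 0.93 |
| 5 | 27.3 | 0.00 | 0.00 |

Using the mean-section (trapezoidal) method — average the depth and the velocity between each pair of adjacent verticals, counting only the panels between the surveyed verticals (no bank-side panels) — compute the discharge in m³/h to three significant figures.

48500 m³/h

Panel 1-2: Δb = 5 m, d̄ = (0.00+0.81)/2 = 0.405, v̄ = (0.00+0.75)/2 = 0.375 → q = 5×0.405×0.375 = 0.7594 m³/s
Panel 2-3: Δb = 3.2 m, d̄ = (0.81+1.52)/2 = 1.165, v̄ = (0.75+0.82)/2 = 0.785 → q = 3.2×1.165×0.785 = 2.926 m³/s
Panel 3-4: Δb = 2.9 m, d̄ = (1.52+1.56)/2 = 1.54, v̄ = (0.82+0.93)/2 = 0.875 → q = 2.9×1.54×0.875 = 3.908 m³/s
Panel 4-5: Δb = 16.2 m, d̄ = (1.56+0.00)/2 = 0.78, v̄ = (0.93+0.00)/2 = 0.465 → q = 16.2×0.78×0.465 = 5.876 m³/s
Q = Σ q = 13.47 m³/s
= 13.47 × 3600 = 48490 m³/h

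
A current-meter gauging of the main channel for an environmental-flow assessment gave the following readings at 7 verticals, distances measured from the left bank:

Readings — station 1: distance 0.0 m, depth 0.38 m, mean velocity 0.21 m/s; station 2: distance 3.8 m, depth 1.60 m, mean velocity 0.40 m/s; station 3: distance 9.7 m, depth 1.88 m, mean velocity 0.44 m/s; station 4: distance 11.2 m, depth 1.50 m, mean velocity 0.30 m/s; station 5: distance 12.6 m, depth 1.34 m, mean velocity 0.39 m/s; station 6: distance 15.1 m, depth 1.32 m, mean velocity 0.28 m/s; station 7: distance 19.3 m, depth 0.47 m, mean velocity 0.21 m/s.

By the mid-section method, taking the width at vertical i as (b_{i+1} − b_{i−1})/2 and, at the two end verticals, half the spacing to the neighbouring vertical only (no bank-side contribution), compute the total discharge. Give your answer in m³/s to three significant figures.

w_1 = (3.8 − 0.0)/2 = 1.9 m; q_1 = 0.21 × 0.38 × 1.9 = 0.1516 m³/s
w_2 = (9.7 − 0.0)/2 = 4.85 m; q_2 = 0.40 × 1.60 × 4.85 = 3.104 m³/s
w_3 = (11.2 − 3.8)/2 = 3.7 m; q_3 = 0.44 × 1.88 × 3.7 = 3.061 m³/s
w_4 = (12.6 − 9.7)/2 = 1.45 m; q_4 = 0.30 × 1.50 × 1.45 = 0.6525 m³/s
w_5 = (15.1 − 11.2)/2 = 1.95 m; q_5 = 0.39 × 1.34 × 1.95 = 1.019 m³/s
w_6 = (19.3 − 12.6)/2 = 3.35 m; q_6 = 0.28 × 1.32 × 3.35 = 1.238 m³/s
w_7 = (19.3 − 15.1)/2 = 2.1 m; q_7 = 0.21 × 0.47 × 2.1 = 0.2073 m³/s
Q = Σ qᵢ = 9.433 m³/s

9.43 m³/s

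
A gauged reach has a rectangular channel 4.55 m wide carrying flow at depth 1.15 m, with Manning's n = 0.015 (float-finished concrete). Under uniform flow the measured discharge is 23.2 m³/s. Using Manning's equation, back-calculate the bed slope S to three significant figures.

0.00633

A = b·y = 4.55 × 1.15 = 5.233 m²
P = b + 2y = 4.55 + 2×1.15 = 6.850 m
R = A/P = 5.233/6.850 = 0.7639 m
S = (Q·n / (1·A·R^(2/3)))² = (23.2×0.015 / (1×5.233×0.8356))² = 0.006335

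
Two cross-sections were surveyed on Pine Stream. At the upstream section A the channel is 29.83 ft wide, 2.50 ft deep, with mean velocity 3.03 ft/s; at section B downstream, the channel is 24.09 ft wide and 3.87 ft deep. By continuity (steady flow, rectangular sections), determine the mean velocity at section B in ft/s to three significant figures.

Q = A₁V₁ = (29.83×2.50) × 3.03 = 226.0 ft³/s
A₂ = 24.09 × 3.87 = 93.23 ft²
V₂ = Q/A₂ = 226.0/93.23 = 2.424 ft/s

2.42 ft/s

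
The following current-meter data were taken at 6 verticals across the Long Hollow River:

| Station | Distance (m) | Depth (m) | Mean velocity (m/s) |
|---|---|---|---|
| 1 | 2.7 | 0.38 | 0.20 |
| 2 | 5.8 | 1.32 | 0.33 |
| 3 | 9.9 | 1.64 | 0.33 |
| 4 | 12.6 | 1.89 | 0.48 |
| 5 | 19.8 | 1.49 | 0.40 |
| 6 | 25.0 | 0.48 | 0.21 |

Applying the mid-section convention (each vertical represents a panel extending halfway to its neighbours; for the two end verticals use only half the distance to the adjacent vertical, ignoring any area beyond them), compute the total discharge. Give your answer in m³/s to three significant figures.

w_1 = (5.8 − 2.7)/2 = 1.55 m; q_1 = 0.20 × 0.38 × 1.55 = 0.1178 m³/s
w_2 = (9.9 − 2.7)/2 = 3.6 m; q_2 = 0.33 × 1.32 × 3.6 = 1.568 m³/s
w_3 = (12.6 − 5.8)/2 = 3.4 m; q_3 = 0.33 × 1.64 × 3.4 = 1.840 m³/s
w_4 = (19.8 − 9.9)/2 = 4.95 m; q_4 = 0.48 × 1.89 × 4.95 = 4.491 m³/s
w_5 = (25.0 − 12.6)/2 = 6.2 m; q_5 = 0.40 × 1.49 × 6.2 = 3.695 m³/s
w_6 = (25.0 − 19.8)/2 = 2.6 m; q_6 = 0.21 × 0.48 × 2.6 = 0.2621 m³/s
Q = Σ qᵢ = 11.97 m³/s

12.0 m³/s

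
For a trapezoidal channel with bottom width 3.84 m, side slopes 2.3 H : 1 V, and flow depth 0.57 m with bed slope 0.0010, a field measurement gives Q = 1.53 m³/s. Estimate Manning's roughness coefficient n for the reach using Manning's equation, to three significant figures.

A = (b + z·y)·y = (3.84 + 2.3×0.57)×0.57 = 2.936 m²
P = b + 2y√(1+z²) = 3.84 + 2×0.57×√(1+2.3²) = 6.699 m
R = A/P = 2.936/6.699 = 0.4383 m
n = (1/Q)·A·R^(2/3)·S^(1/2) = (1/1.53) × 2.936 × 0.5770 × 0.03162 = 0.03501

0.0350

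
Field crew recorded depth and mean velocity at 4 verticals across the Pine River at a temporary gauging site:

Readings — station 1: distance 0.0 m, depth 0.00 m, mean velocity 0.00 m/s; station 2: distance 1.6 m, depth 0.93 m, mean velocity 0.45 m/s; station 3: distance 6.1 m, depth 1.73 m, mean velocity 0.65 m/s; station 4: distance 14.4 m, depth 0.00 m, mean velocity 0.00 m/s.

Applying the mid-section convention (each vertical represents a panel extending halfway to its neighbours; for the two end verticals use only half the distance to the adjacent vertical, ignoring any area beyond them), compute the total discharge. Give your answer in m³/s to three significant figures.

w_2 = (6.1 − 0.0)/2 = 3.05 m; q_2 = 0.45 × 0.93 × 3.05 = 1.276 m³/s
w_3 = (14.4 − 1.6)/2 = 6.4 m; q_3 = 0.65 × 1.73 × 6.4 = 7.197 m³/s
Stations 1, 4 contribute zero (depth or velocity is 0).
Q = Σ qᵢ = 8.473 m³/s

8.47 m³/s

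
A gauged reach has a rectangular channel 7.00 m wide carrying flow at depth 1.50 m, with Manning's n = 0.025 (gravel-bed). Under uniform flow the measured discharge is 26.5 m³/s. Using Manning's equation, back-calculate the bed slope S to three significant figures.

A = b·y = 7.00 × 1.50 = 10.50 m²
P = b + 2y = 7.00 + 2×1.50 = 10.00 m
R = A/P = 10.50/10.00 = 1.050 m
S = (Q·n / (1·A·R^(2/3)))² = (26.5×0.025 / (1×10.50×1.033))² = 0.003730

0.00373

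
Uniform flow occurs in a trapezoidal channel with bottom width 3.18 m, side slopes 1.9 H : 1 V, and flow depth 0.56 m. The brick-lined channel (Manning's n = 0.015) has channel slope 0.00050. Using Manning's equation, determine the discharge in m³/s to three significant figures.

A = (b + z·y)·y = (3.18 + 1.9×0.56)×0.56 = 2.377 m²
P = b + 2y√(1+z²) = 3.18 + 2×0.56×√(1+1.9²) = 5.585 m
R = A/P = 2.377/5.585 = 0.4256 m
Q = (1/n)·A·R^(2/3)·S^(1/2) = (1/0.015) × 2.377 × 0.4256^(2/3) × 0.00050^(1/2) = 2.004 m³/s

2.00 m³/s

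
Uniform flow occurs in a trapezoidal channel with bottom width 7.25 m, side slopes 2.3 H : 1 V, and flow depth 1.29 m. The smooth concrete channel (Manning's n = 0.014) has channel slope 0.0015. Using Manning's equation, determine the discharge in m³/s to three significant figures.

35.5 m³/s

A = (b + z·y)·y = (7.25 + 2.3×1.29)×1.29 = 13.18 m²
P = b + 2y√(1+z²) = 7.25 + 2×1.29×√(1+2.3²) = 13.72 m
R = A/P = 13.18/13.72 = 0.9606 m
Q = (1/n)·A·R^(2/3)·S^(1/2) = (1/0.014) × 13.18 × 0.9606^(2/3) × 0.0015^(1/2) = 35.50 m³/s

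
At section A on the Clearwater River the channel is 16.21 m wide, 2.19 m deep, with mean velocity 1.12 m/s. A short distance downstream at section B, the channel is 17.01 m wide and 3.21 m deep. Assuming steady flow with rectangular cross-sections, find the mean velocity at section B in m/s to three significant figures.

Q = A₁V₁ = (16.21×2.19) × 1.12 = 39.76 m³/s
A₂ = 17.01 × 3.21 = 54.60 m²
V₂ = Q/A₂ = 39.76/54.60 = 0.7282 m/s

0.728 m/s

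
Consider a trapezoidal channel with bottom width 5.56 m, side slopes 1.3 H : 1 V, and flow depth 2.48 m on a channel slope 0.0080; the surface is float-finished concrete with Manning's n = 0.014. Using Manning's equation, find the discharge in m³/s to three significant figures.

190 m³/s

A = (b + z·y)·y = (5.56 + 1.3×2.48)×2.48 = 21.78 m²
P = b + 2y√(1+z²) = 5.56 + 2×2.48×√(1+1.3²) = 13.70 m
R = A/P = 21.78/13.70 = 1.591 m
Q = (1/n)·A·R^(2/3)·S^(1/2) = (1/0.014) × 21.78 × 1.591^(2/3) × 0.0080^(1/2) = 189.6 m³/s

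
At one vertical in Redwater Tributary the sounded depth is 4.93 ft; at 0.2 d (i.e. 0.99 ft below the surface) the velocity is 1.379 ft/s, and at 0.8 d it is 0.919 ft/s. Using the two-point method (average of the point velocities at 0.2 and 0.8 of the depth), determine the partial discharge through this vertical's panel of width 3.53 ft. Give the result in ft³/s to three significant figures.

20.0 ft³/s

v̄ = (1.379 + 0.919) / 2 = 1.149 ft/s
q = v̄ × d × w = 1.149 × 4.93 × 3.53 = 20.00 ft³/s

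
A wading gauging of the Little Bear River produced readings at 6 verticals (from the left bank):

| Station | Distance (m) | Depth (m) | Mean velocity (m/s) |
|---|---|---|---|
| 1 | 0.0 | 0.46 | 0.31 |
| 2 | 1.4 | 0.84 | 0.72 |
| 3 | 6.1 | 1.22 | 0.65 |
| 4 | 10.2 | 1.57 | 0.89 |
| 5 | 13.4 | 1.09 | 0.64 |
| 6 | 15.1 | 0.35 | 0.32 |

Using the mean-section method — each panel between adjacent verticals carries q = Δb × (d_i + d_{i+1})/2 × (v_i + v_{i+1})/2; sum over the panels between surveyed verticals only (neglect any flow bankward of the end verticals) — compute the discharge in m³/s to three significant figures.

12.0 m³/s

Panel 1-2: Δb = 1.4 m, d̄ = (0.46+0.84)/2 = 0.65, v̄ = (0.31+0.72)/2 = 0.515 → q = 1.4×0.65×0.515 = 0.4687 m³/s
Panel 2-3: Δb = 4.7 m, d̄ = (0.84+1.22)/2 = 1.03, v̄ = (0.72+0.65)/2 = 0.685 → q = 4.7×1.03×0.685 = 3.316 m³/s
Panel 3-4: Δb = 4.1 m, d̄ = (1.22+1.57)/2 = 1.395, v̄ = (0.65+0.89)/2 = 0.77 → q = 4.1×1.395×0.77 = 4.404 m³/s
Panel 4-5: Δb = 3.2 m, d̄ = (1.57+1.09)/2 = 1.33, v̄ = (0.89+0.64)/2 = 0.765 → q = 3.2×1.33×0.765 = 3.256 m³/s
Panel 5-6: Δb = 1.7 m, d̄ = (1.09+0.35)/2 = 0.72, v̄ = (0.64+0.32)/2 = 0.48 → q = 1.7×0.72×0.48 = 0.5875 m³/s
Q = Σ q = 12.03 m³/s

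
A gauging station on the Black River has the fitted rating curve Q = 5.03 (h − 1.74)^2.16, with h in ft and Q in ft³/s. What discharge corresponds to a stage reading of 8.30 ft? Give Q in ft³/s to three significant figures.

Q = 5.03 × (8.30 − 1.74)^2.16 = 5.03 × 6.56^2.16 = 292.5 ft³/s

292 ft³/s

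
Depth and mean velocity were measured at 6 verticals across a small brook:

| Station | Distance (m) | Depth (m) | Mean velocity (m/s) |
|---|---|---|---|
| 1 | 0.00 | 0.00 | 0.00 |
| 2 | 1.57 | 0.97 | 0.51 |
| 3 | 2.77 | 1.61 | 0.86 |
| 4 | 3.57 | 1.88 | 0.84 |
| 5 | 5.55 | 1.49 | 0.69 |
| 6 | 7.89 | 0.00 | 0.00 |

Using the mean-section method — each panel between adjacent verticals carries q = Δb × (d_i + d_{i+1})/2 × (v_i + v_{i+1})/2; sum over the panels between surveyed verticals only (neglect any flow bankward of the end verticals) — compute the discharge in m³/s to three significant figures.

Panel 1-2: Δb = 1.57 m, d̄ = (0.00+0.97)/2 = 0.485, v̄ = (0.00+0.51)/2 = 0.255 → q = 1.57×0.485×0.255 = 0.1942 m³/s
Panel 2-3: Δb = 1.2 m, d̄ = (0.97+1.61)/2 = 1.29, v̄ = (0.51+0.86)/2 = 0.685 → q = 1.2×1.29×0.685 = 1.060 m³/s
Panel 3-4: Δb = 0.8 m, d̄ = (1.61+1.88)/2 = 1.745, v̄ = (0.86+0.84)/2 = 0.85 → q = 0.8×1.745×0.85 = 1.187 m³/s
Panel 4-5: Δb = 1.98 m, d̄ = (1.88+1.49)/2 = 1.685, v̄ = (0.84+0.69)/2 = 0.765 → q = 1.98×1.685×0.765 = 2.552 m³/s
Panel 5-6: Δb = 2.34 m, d̄ = (1.49+0.00)/2 = 0.745, v̄ = (0.69+0.00)/2 = 0.345 → q = 2.34×0.745×0.345 = 0.6014 m³/s
Q = Σ q = 5.595 m³/s

5.59 m³/s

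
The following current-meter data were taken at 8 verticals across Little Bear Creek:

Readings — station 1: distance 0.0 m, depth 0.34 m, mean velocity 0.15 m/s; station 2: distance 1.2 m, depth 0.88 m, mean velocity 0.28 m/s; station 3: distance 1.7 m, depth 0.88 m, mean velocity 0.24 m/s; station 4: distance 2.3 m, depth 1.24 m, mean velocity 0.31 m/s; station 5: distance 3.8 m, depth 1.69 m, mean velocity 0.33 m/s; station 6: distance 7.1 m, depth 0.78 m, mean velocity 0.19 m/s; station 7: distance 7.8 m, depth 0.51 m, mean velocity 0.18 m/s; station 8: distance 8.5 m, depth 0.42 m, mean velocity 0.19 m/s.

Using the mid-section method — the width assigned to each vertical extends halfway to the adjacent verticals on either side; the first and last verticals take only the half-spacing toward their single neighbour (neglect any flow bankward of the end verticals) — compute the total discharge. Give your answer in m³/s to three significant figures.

2.49 m³/s

w_1 = (1.2 − 0.0)/2 = 0.6 m; q_1 = 0.15 × 0.34 × 0.6 = 0.03060 m³/s
w_2 = (1.7 − 0.0)/2 = 0.85 m; q_2 = 0.28 × 0.88 × 0.85 = 0.2094 m³/s
w_3 = (2.3 − 1.2)/2 = 0.55 m; q_3 = 0.24 × 0.88 × 0.55 = 0.1162 m³/s
w_4 = (3.8 − 1.7)/2 = 1.05 m; q_4 = 0.31 × 1.24 × 1.05 = 0.4036 m³/s
w_5 = (7.1 − 2.3)/2 = 2.4 m; q_5 = 0.33 × 1.69 × 2.4 = 1.338 m³/s
w_6 = (7.8 − 3.8)/2 = 2 m; q_6 = 0.19 × 0.78 × 2 = 0.2964 m³/s
w_7 = (8.5 − 7.1)/2 = 0.7 m; q_7 = 0.18 × 0.51 × 0.7 = 0.06426 m³/s
w_8 = (8.5 − 7.8)/2 = 0.35 m; q_8 = 0.19 × 0.42 × 0.35 = 0.02793 m³/s
Q = Σ qᵢ = 2.487 m³/s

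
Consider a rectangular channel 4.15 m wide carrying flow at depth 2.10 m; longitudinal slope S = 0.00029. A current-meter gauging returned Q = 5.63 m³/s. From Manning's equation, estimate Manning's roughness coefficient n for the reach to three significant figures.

0.0271

A = b·y = 4.15 × 2.10 = 8.715 m²
P = b + 2y = 4.15 + 2×2.10 = 8.350 m
R = A/P = 8.715/8.350 = 1.044 m
n = (1/Q)·A·R^(2/3)·S^(1/2) = (1/5.63) × 8.715 × 1.029 × 0.01703 = 0.02712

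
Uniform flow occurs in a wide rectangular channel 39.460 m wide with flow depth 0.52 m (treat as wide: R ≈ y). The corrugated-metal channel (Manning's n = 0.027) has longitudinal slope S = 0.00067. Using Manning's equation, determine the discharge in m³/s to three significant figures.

A = b·y = 39.460 × 0.52 = 20.52 m²
Wide channel: R ≈ y = 0.52 m
Q = (1/n)·A·R^(2/3)·S^(1/2) = (1/0.027) × 20.52 × 0.5200^(2/3) × 0.00067^(1/2) = 12.72 m³/s

12.7 m³/s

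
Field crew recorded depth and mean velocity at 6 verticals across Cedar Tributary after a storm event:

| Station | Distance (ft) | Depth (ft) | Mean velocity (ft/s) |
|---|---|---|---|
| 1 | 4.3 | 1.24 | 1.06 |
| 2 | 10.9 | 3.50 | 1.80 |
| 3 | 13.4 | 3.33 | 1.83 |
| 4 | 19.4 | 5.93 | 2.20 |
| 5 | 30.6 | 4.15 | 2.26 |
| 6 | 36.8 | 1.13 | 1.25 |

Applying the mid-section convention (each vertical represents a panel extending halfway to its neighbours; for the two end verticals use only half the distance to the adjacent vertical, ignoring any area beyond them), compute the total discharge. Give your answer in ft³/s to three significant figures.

257 ft³/s

w_1 = (10.9 − 4.3)/2 = 3.3 ft; q_1 = 1.06 × 1.24 × 3.3 = 4.338 ft³/s
w_2 = (13.4 − 4.3)/2 = 4.55 ft; q_2 = 1.80 × 3.50 × 4.55 = 28.67 ft³/s
w_3 = (19.4 − 10.9)/2 = 4.25 ft; q_3 = 1.83 × 3.33 × 4.25 = 25.90 ft³/s
w_4 = (30.6 − 13.4)/2 = 8.6 ft; q_4 = 2.20 × 5.93 × 8.6 = 112.2 ft³/s
w_5 = (36.8 − 19.4)/2 = 8.7 ft; q_5 = 2.26 × 4.15 × 8.7 = 81.60 ft³/s
w_6 = (36.8 − 30.6)/2 = 3.1 ft; q_6 = 1.25 × 1.13 × 3.1 = 4.379 ft³/s
Q = Σ qᵢ = 257.1 ft³/s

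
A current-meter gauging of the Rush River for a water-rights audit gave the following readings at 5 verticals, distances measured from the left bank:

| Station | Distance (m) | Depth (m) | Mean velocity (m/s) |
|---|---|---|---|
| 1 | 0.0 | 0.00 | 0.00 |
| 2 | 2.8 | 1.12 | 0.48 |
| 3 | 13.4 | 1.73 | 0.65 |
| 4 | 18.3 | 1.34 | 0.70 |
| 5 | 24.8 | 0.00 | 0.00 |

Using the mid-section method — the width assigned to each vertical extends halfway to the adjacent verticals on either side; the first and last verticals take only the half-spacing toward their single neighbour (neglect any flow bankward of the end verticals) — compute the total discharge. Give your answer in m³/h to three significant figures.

63600 m³/h

w_2 = (13.4 − 0.0)/2 = 6.7 m; q_2 = 0.48 × 1.12 × 6.7 = 3.602 m³/s
w_3 = (18.3 − 2.8)/2 = 7.75 m; q_3 = 0.65 × 1.73 × 7.75 = 8.715 m³/s
w_4 = (24.8 − 13.4)/2 = 5.7 m; q_4 = 0.70 × 1.34 × 5.7 = 5.347 m³/s
Stations 1, 5 contribute zero (depth or velocity is 0).
Q = Σ qᵢ = 17.66 m³/s
= 17.66 × 3600 = 63590 m³/h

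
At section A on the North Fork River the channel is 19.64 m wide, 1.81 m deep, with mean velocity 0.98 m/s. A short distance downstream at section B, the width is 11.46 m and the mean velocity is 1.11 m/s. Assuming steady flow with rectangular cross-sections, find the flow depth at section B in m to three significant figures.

2.74 m

Q = A₁V₁ = (19.64×1.81) × 0.98 = 34.84 m³/s
d₂ = Q/(b₂ V₂) = 34.84/(11.46×1.11) = 2.739 m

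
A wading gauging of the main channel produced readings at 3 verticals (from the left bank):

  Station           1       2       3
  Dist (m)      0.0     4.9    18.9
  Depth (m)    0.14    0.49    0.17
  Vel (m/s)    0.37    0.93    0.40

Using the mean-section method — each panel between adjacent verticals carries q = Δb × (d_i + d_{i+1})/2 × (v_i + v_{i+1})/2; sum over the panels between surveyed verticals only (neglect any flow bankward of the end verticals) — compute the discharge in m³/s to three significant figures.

4.08 m³/s

Panel 1-2: Δb = 4.9 m, d̄ = (0.14+0.49)/2 = 0.315, v̄ = (0.37+0.93)/2 = 0.65 → q = 4.9×0.315×0.65 = 1.003 m³/s
Panel 2-3: Δb = 14 m, d̄ = (0.49+0.17)/2 = 0.33, v̄ = (0.93+0.40)/2 = 0.665 → q = 14×0.33×0.665 = 3.072 m³/s
Q = Σ q = 4.076 m³/s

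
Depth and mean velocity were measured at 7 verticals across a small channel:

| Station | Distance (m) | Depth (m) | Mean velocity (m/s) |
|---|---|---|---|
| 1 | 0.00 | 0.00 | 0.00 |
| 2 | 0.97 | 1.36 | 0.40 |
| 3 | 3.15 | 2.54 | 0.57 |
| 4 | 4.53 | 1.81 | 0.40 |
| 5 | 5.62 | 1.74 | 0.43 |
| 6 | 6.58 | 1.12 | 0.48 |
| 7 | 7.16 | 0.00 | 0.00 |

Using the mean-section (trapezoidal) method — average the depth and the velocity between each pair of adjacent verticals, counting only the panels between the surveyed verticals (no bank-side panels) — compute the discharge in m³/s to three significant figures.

Panel 1-2: Δb = 0.97 m, d̄ = (0.00+1.36)/2 = 0.68, v̄ = (0.00+0.40)/2 = 0.2 → q = 0.97×0.68×0.2 = 0.1319 m³/s
Panel 2-3: Δb = 2.18 m, d̄ = (1.36+2.54)/2 = 1.95, v̄ = (0.40+0.57)/2 = 0.485 → q = 2.18×1.95×0.485 = 2.062 m³/s
Panel 3-4: Δb = 1.38 m, d̄ = (2.54+1.81)/2 = 2.175, v̄ = (0.57+0.40)/2 = 0.485 → q = 1.38×2.175×0.485 = 1.456 m³/s
Panel 4-5: Δb = 1.09 m, d̄ = (1.81+1.74)/2 = 1.775, v̄ = (0.40+0.43)/2 = 0.415 → q = 1.09×1.775×0.415 = 0.8029 m³/s
Panel 5-6: Δb = 0.96 m, d̄ = (1.74+1.12)/2 = 1.43, v̄ = (0.43+0.48)/2 = 0.455 → q = 0.96×1.43×0.455 = 0.6246 m³/s
Panel 6-7: Δb = 0.58 m, d̄ = (1.12+0.00)/2 = 0.56, v̄ = (0.48+0.00)/2 = 0.24 → q = 0.58×0.56×0.24 = 0.07795 m³/s
Q = Σ q = 5.155 m³/s

5.15 m³/s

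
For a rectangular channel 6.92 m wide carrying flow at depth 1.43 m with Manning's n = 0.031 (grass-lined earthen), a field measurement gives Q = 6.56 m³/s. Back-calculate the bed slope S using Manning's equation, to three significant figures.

A = b·y = 6.92 × 1.43 = 9.896 m²
P = b + 2y = 6.92 + 2×1.43 = 9.780 m
R = A/P = 9.896/9.780 = 1.012 m
S = (Q·n / (1·A·R^(2/3)))² = (6.56×0.031 / (1×9.896×1.008))² = 0.0004158

0.000416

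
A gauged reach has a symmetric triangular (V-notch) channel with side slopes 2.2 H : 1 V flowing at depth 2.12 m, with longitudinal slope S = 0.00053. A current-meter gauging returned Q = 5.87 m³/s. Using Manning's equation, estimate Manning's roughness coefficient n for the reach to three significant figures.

0.0379

A = z·y² = 2.2×2.12² = 9.888 m²
P = 2y√(1+z²) = 2×2.12×√(1+2.2²) = 10.25 m
R = A/P = 9.888/10.25 = 0.9650 m
n = (1/Q)·A·R^(2/3)·S^(1/2) = (1/5.87) × 9.888 × 0.9765 × 0.02302 = 0.03787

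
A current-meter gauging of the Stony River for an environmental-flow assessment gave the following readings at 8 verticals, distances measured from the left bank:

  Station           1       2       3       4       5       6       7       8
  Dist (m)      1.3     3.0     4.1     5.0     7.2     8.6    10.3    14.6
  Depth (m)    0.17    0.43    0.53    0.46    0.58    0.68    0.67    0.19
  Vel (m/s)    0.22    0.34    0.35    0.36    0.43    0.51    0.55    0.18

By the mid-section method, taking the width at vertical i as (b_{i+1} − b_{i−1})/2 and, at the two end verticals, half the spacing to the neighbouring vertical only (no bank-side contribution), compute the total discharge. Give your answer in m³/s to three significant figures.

w_1 = (3.0 − 1.3)/2 = 0.85 m; q_1 = 0.22 × 0.17 × 0.85 = 0.03179 m³/s
w_2 = (4.1 − 1.3)/2 = 1.4 m; q_2 = 0.34 × 0.43 × 1.4 = 0.2047 m³/s
w_3 = (5.0 − 3.0)/2 = 1 m; q_3 = 0.35 × 0.53 × 1 = 0.1855 m³/s
w_4 = (7.2 − 4.1)/2 = 1.55 m; q_4 = 0.36 × 0.46 × 1.55 = 0.2567 m³/s
w_5 = (8.6 − 5.0)/2 = 1.8 m; q_5 = 0.43 × 0.58 × 1.8 = 0.4489 m³/s
w_6 = (10.3 − 7.2)/2 = 1.55 m; q_6 = 0.51 × 0.68 × 1.55 = 0.5375 m³/s
w_7 = (14.6 − 8.6)/2 = 3 m; q_7 = 0.55 × 0.67 × 3 = 1.106 m³/s
w_8 = (14.6 − 10.3)/2 = 2.15 m; q_8 = 0.18 × 0.19 × 2.15 = 0.07353 m³/s
Q = Σ qᵢ = 2.844 m³/s

2.84 m³/s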